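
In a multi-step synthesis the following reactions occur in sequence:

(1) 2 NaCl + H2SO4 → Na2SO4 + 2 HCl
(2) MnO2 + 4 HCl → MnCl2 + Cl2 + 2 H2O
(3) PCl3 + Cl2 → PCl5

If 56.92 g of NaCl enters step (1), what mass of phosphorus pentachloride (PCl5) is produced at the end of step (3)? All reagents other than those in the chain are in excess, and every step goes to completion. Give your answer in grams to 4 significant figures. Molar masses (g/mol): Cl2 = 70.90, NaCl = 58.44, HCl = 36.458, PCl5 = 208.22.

50.70 g

n(NaCl) = 56.92 / 58.44 = 0.97399 mol.
Reaction (1): NaCl→HCl ratio 2:2 ⇒ n(HCl) = 0.97399 mol.
Reaction (2): HCl→Cl2 ratio 4:1 ⇒ n(Cl2) = 0.24350 mol.
Reaction (3): Cl2→PCl5 ratio 1:1 ⇒ n(PCl5) = 0.24350 mol.
Mass of PCl5 = 0.24350 × 208.22 = 50.701 g.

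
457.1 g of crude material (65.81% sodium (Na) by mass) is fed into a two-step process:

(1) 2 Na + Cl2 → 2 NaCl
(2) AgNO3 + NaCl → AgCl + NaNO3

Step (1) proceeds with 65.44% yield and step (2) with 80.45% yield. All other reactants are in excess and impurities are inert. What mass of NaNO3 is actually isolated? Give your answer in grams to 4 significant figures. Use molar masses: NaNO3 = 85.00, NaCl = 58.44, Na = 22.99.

Pure Na = 457.1 × 0.6581 = 300.82 g.
n(Na) = 300.82 / 22.99 = 13.085 mol.
Step 1 (Na:NaCl = 2:2): theoretical n(NaCl) = 13.085 mol; at 65.44% yield, n(NaCl) = 8.5626 mol.
Step 2 (NaCl:NaNO3 = 1:1): theoretical n(NaNO3) = 8.5626 mol, so theoretical mass = 8.5626 × 85.00 = 727.82 g.
At 80.45% yield, actual mass of NaNO3 = 727.82 × 0.8045 = 585.53 g.

585.5 g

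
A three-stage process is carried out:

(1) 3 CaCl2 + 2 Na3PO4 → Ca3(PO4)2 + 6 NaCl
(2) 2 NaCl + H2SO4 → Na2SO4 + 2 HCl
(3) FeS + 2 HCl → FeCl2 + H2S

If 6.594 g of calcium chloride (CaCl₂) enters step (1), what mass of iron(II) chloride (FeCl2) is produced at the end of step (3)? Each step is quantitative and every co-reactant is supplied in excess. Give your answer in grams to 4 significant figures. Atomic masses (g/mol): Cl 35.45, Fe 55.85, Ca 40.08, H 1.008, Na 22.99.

M(CaCl2) = 40.08 + 2(35.45) = 110.98 g/mol.
M(FeCl2) = 55.85 + 2(35.45) = 126.75 g/mol.
n(CaCl2) = 6.594 / 110.98 = 0.059416 mol.
Reaction (1): CaCl2→NaCl ratio 3:6 ⇒ n(NaCl) = 0.11883 mol.
Reaction (2): NaCl→HCl ratio 2:2 ⇒ n(HCl) = 0.11883 mol.
Reaction (3): HCl→FeCl2 ratio 2:1 ⇒ n(FeCl2) = 0.059416 mol.
Mass of FeCl2 = 0.059416 × 126.75 = 7.5310 g.

7.531 g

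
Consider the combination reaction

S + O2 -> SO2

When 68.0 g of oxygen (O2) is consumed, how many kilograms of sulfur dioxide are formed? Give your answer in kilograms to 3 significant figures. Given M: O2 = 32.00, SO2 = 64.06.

n(O2) = 68.00 g / 32.00 g/mol = 2.125 mol.
From the equation the O2:SO2 mole ratio is 1:1, so n(SO2) = 2.125 × 1/1 = 2.125 mol.
Mass of SO2 = 2.125 mol × 64.06 g/mol = 136.1 g.
Converting to kg: 136.1 g = 0.136 kg.

0.136 kg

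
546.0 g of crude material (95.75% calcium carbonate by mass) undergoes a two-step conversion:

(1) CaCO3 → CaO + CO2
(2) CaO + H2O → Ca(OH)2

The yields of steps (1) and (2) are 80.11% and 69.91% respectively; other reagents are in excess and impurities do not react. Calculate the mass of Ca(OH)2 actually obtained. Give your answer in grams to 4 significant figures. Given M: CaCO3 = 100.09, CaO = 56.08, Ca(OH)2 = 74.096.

216.8 g

Pure CaCO3 = 546.0 × 0.9575 = 522.79 g.
n(CaCO3) = 522.79 / 100.09 = 5.2232 mol.
Step 1 (CaCO3:CaO = 1:1): theoretical n(CaO) = 5.2232 mol; at 80.11% yield, n(CaO) = 4.1843 mol.
Step 2 (CaO:Ca(OH)2 = 1:1): theoretical n(Ca(OH)2) = 4.1843 mol, so theoretical mass = 4.1843 × 74.096 = 310.04 g.
At 69.91% yield, actual mass of Ca(OH)2 = 310.04 × 0.6991 = 216.75 g.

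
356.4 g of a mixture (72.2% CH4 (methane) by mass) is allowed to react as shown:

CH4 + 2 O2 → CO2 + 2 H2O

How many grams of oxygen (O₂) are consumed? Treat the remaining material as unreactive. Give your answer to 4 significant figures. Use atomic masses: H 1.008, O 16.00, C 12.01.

Mass of pure CH4 = 356.4 g × 0.722 = 257.32 g.
M(CH4) = 12.01 + 4(1.008) = 16.042 g/mol.
M(O2) = 2(16.00) = 32.00 g/mol.
n(CH4) = 257.32 g / 16.042 g/mol = 16.040 mol.
From the equation the CH4:O2 mole ratio is 1:2, so n(O2) = 16.040 × 2/1 = 32.081 mol.
Mass of O2 = 32.081 mol × 32.00 g/mol = 1026.6 g.

1027 g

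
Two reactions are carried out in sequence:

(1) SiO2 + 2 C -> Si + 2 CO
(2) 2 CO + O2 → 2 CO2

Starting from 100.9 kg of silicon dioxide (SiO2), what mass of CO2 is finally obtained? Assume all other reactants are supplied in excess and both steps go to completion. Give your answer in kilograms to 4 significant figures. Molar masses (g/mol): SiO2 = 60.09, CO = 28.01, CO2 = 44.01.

147.8 kg

100.9 kg = 100900 g.
n(SiO2) = 100900 / 60.09 = 1679.1 mol.
Step 1 gives a 1:2 ratio of SiO2 to CO, so n(CO) = 3358.3 mol.
In step 2 the CO:CO2 ratio is 2:2, so n(CO2) = 3358.3 mol.
Mass of CO2 = 3358.3 × 44.01 = 147800 g = 147.8 kg.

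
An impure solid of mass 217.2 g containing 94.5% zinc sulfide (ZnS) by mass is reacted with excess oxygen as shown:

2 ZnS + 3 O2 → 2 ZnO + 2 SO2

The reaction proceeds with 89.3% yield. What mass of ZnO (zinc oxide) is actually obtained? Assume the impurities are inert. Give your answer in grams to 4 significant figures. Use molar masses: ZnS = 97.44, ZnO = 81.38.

Pure ZnS available = 217.2 g × 0.945 = 205.25 g.
n(ZnS) = 205.25 g / 97.44 g/mol = 2.1065 mol.
From the equation the ZnS:ZnO mole ratio is 2:2, so n(ZnO) = 2.1065 × 2/2 = 2.1065 mol.
Mass of ZnO = 2.1065 mol × 81.38 g/mol = 171.42 g.
Actual mass collected = 171.42 g × 0.893 = 153.08 g.

153.1 g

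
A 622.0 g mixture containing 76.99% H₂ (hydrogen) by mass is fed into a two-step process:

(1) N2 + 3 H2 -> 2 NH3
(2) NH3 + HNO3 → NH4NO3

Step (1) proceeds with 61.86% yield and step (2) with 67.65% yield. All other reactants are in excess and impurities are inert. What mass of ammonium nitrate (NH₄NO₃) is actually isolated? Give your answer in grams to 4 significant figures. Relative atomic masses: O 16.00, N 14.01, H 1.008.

Pure H2 = 622.0 × 0.7699 = 478.88 g.
M(H2) = 2(1.008) = 2.016 g/mol.
M(NH4NO3) = 2(14.01) + 4(1.008) + 3(16.00) = 80.052 g/mol.
n(H2) = 478.88 / 2.016 = 237.54 mol.
Step 1 (H2:NH3 = 3:2): theoretical n(NH3) = 158.36 mol; at 61.86% yield, n(NH3) = 97.961 mol.
Step 2 (NH3:NH4NO3 = 1:1): theoretical n(NH4NO3) = 97.961 mol, so theoretical mass = 97.961 × 80.052 = 7842.0 g.
At 67.65% yield, actual mass of NH4NO3 = 7842.0 × 0.6765 = 5305.1 g.

5305 g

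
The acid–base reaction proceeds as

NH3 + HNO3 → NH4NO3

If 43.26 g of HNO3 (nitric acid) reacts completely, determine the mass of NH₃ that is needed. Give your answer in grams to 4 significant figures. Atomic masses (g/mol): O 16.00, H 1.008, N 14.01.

M(HNO3) = 1.008 + 14.01 + 3(16.00) = 63.018 g/mol.
M(NH3) = 14.01 + 3(1.008) = 17.034 g/mol.
n(HNO3) = 43.260 g / 63.018 g/mol = 0.68647 mol.
From the equation the HNO3:NH3 mole ratio is 1:1, so n(NH3) = 0.68647 × 1/1 = 0.68647 mol.
Mass of NH3 = 0.68647 mol × 17.034 g/mol = 11.693 g.

11.69 g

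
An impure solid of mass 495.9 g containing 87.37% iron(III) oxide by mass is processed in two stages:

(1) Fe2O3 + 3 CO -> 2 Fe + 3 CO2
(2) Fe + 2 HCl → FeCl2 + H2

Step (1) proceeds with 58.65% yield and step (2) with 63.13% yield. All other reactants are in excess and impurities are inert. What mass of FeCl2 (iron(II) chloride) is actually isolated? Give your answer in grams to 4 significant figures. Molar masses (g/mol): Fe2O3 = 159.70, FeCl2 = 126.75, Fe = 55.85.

Pure Fe2O3 = 495.9 × 0.8737 = 433.27 g.
n(Fe2O3) = 433.27 / 159.70 = 2.7130 mol.
Step 1 (Fe2O3:Fe = 1:2): theoretical n(Fe) = 5.4260 mol; at 58.65% yield, n(Fe) = 3.1824 mol.
Step 2 (Fe:FeCl2 = 1:1): theoretical n(FeCl2) = 3.1824 mol, so theoretical mass = 3.1824 × 126.75 = 403.36 g.
At 63.13% yield, actual mass of FeCl2 = 403.36 × 0.6313 = 254.64 g.

254.6 g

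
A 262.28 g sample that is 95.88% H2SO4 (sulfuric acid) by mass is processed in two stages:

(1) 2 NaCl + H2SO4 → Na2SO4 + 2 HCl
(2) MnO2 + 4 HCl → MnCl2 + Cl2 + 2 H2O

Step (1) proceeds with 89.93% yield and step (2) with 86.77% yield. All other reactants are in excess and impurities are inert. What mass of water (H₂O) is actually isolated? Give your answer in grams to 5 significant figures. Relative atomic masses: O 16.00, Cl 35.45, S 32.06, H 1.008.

Pure H2SO4 = 262.28 × 0.9588 = 251.474 g.
M(H2SO4) = 2(1.008) + 32.06 + 4(16.00) = 98.076 g/mol.
M(H2O) = 2(1.008) + 16.00 = 18.016 g/mol.
n(H2SO4) = 251.474 / 98.076 = 2.56407 mol.
Step 1 (H2SO4:HCl = 1:2): theoretical n(HCl) = 5.12815 mol; at 89.93% yield, n(HCl) = 4.61174 mol.
Step 2 (HCl:H2O = 4:2): theoretical n(H2O) = 2.30587 mol, so theoretical mass = 2.30587 × 18.016 = 41.5426 g.
At 86.77% yield, actual mass of H2O = 41.5426 × 0.8677 = 36.0465 g.

36.046 g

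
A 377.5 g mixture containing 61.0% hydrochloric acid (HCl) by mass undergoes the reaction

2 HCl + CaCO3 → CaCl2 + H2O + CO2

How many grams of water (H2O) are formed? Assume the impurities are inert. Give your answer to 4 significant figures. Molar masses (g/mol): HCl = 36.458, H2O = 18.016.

Mass of pure HCl = 377.5 g × 0.610 = 230.28 g.
n(HCl) = 230.28 g / 36.458 g/mol = 6.3162 mol.
From the equation the HCl:H2O mole ratio is 2:1, so n(H2O) = 6.3162 × 1/2 = 3.1581 mol.
Mass of H2O = 3.1581 mol × 18.016 g/mol = 56.896 g.

56.90 g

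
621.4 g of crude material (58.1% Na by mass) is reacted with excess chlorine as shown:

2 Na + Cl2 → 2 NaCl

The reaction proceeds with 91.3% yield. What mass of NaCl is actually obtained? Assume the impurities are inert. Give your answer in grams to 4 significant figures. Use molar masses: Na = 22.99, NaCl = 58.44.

837.9 g

Pure Na available = 621.4 g × 0.581 = 361.03 g.
n(Na) = 361.03 g / 22.99 g/mol = 15.704 mol.
From the equation the Na:NaCl mole ratio is 2:2, so n(NaCl) = 15.704 × 2/2 = 15.704 mol.
Mass of NaCl = 15.704 mol × 58.44 g/mol = 917.74 g.
Actual mass collected = 917.74 g × 0.913 = 837.89 g.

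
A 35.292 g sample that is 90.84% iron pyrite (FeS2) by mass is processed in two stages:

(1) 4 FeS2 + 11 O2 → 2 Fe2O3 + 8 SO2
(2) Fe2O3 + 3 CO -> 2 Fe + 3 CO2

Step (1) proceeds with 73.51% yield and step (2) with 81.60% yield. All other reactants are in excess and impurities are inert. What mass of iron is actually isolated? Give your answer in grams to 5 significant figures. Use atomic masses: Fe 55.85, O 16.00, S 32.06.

8.9524 g

Pure FeS2 = 35.292 × 0.9084 = 32.0593 g.
M(FeS2) = 55.85 + 2(32.06) = 119.97 g/mol.
M(Fe) = 55.85 g/mol.
n(FeS2) = 32.0593 / 119.97 = 0.267227 mol.
Step 1 (FeS2:Fe2O3 = 4:2): theoretical n(Fe2O3) = 0.133614 mol; at 73.51% yield, n(Fe2O3) = 0.0982194 mol.
Step 2 (Fe2O3:Fe = 1:2): theoretical n(Fe) = 0.196439 mol, so theoretical mass = 0.196439 × 55.85 = 10.9711 g.
At 81.60% yield, actual mass of Fe = 10.9711 × 0.8160 = 8.95242 g.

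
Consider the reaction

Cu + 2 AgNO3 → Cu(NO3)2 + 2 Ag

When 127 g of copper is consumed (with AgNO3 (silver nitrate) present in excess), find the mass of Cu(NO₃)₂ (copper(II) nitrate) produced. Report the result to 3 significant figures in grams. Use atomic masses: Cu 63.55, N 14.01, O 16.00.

375 g

M(Cu) = 63.55 g/mol.
M(Cu(NO3)2) = 63.55 + 2(14.01) + 6(16.00) = 187.57 g/mol.
n(Cu) = 127.0 g / 63.55 g/mol = 1.998 mol.
From the equation the Cu:Cu(NO3)2 mole ratio is 1:1, so n(Cu(NO3)2) = 1.998 × 1/1 = 1.998 mol.
Mass of Cu(NO3)2 = 1.998 mol × 187.57 g/mol = 374.8 g.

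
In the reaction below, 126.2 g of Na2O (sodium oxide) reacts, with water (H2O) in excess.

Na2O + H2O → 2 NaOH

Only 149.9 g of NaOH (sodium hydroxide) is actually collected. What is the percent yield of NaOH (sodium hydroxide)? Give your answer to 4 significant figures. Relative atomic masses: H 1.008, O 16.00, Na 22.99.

M(Na2O) = 2(22.99) + 16.00 = 61.98 g/mol.
M(NaOH) = 22.99 + 16.00 + 1.008 = 39.998 g/mol.
n(Na2O) = 126.20 g / 61.98 g/mol = 2.0361 mol.
From the equation the Na2O:NaOH mole ratio is 1:2, so n(NaOH) = 2.0361 × 2/1 = 4.0723 mol.
Mass of NaOH = 4.0723 mol × 39.998 g/mol = 162.88 g.
This is the theoretical yield. Percent yield = 149.9 g / 162.88 g × 100% = 92.029%.

92.03 %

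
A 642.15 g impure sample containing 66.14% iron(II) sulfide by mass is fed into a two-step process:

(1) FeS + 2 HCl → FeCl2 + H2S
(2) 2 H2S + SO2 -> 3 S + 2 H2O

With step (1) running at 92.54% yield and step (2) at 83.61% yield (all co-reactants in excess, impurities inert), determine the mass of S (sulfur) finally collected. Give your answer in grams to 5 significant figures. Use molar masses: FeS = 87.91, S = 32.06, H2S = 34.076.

Pure FeS = 642.15 × 0.6614 = 424.718 g.
n(FeS) = 424.718 / 87.91 = 4.83128 mol.
Step 1 (FeS:H2S = 1:1): theoretical n(H2S) = 4.83128 mol; at 92.54% yield, n(H2S) = 4.47087 mol.
Step 2 (H2S:S = 2:3): theoretical n(S) = 6.70630 mol, so theoretical mass = 6.70630 × 32.06 = 215.004 g.
At 83.61% yield, actual mass of S = 215.004 × 0.8361 = 179.765 g.

179.76 g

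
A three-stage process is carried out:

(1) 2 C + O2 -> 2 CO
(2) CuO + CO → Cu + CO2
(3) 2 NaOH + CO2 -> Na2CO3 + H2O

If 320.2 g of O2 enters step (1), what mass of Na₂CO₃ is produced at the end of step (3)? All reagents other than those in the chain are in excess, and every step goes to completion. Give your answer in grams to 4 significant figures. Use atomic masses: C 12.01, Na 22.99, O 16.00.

2121 g

M(O2) = 2(16.00) = 32.00 g/mol.
M(Na2CO3) = 2(22.99) + 12.01 + 3(16.00) = 105.99 g/mol.
n(O2) = 320.2 / 32.00 = 10.006 mol.
Reaction (1): O2→CO ratio 1:2 ⇒ n(CO) = 20.012 mol.
Reaction (2): CO→CO2 ratio 1:1 ⇒ n(CO2) = 20.012 mol.
Reaction (3): CO2→Na2CO3 ratio 1:1 ⇒ n(Na2CO3) = 20.012 mol.
Mass of Na2CO3 = 20.012 × 105.99 = 2121.1 g.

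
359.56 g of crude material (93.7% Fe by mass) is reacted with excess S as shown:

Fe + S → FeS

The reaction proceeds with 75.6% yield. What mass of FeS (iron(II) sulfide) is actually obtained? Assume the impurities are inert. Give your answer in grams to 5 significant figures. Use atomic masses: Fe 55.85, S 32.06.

400.91 g

Pure Fe available = 359.56 g × 0.937 = 336.908 g.
M(Fe) = 55.85 g/mol.
M(FeS) = 55.85 + 32.06 = 87.91 g/mol.
n(Fe) = 336.908 g / 55.85 g/mol = 6.03237 mol.
From the equation the Fe:FeS mole ratio is 1:1, so n(FeS) = 6.03237 × 1/1 = 6.03237 mol.
Mass of FeS = 6.03237 mol × 87.91 g/mol = 530.305 g.
Actual mass collected = 530.305 g × 0.756 = 400.911 g.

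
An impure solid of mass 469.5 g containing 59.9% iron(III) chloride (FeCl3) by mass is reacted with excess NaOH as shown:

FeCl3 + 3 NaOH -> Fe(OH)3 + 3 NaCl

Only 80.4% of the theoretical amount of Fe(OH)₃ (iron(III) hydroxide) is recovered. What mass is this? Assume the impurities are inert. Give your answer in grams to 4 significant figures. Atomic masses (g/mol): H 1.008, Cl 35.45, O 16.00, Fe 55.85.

Pure FeCl3 available = 469.5 g × 0.599 = 281.23 g.
M(FeCl3) = 55.85 + 3(35.45) = 162.20 g/mol.
M(Fe(OH)3) = 55.85 + 3(16.00) + 3(1.008) = 106.874 g/mol.
n(FeCl3) = 281.23 g / 162.20 g/mol = 1.7339 mol.
From the equation the FeCl3:Fe(OH)3 mole ratio is 1:1, so n(Fe(OH)3) = 1.7339 × 1/1 = 1.7339 mol.
Mass of Fe(OH)3 = 1.7339 mol × 106.874 g/mol = 185.30 g.
Actual mass collected = 185.30 g × 0.804 = 148.98 g.

149.0 g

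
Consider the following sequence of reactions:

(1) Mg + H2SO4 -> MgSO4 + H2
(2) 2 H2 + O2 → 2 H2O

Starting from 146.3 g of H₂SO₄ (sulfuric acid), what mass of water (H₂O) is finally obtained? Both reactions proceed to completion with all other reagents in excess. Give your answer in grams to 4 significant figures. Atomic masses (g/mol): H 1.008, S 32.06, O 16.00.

26.87 g

M(H2SO4) = 2(1.008) + 32.06 + 4(16.00) = 98.076 g/mol.
M(H2O) = 2(1.008) + 16.00 = 18.016 g/mol.
n(H2SO4) = 146.30 / 98.076 = 1.4917 mol.
Step 1 gives a 1:1 ratio of H2SO4 to H2, so n(H2) = 1.4917 mol.
In step 2 the H2:H2O ratio is 2:2, so n(H2O) = 1.4917 mol.
Mass of H2O = 1.4917 × 18.016 = 26.874 g.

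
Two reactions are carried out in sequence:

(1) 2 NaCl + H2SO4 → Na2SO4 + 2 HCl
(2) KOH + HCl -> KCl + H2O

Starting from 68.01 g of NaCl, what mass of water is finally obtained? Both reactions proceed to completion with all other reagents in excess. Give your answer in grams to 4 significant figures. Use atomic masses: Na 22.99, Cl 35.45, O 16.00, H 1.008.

M(NaCl) = 22.99 + 35.45 = 58.44 g/mol.
M(H2O) = 2(1.008) + 16.00 = 18.016 g/mol.
n(NaCl) = 68.010 / 58.44 = 1.1638 mol.
Step 1 gives a 2:2 ratio of NaCl to HCl, so n(HCl) = 1.1638 mol.
In step 2 the HCl:H2O ratio is 1:1, so n(H2O) = 1.1638 mol.
Mass of H2O = 1.1638 × 18.016 = 20.966 g.

20.97 g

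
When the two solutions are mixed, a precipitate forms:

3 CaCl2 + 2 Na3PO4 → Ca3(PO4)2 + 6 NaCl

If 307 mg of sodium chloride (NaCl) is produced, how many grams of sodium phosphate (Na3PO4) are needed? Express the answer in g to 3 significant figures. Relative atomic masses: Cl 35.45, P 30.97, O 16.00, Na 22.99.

0.287 g

M(NaCl) = 22.99 + 35.45 = 58.44 g/mol.
M(Na3PO4) = 3(22.99) + 30.97 + 4(16.00) = 163.94 g/mol.
Convert: 307 mg = 0.3070 g.
n(NaCl) = 0.3070 g / 58.44 g/mol = 0.005253 mol.
From the equation the NaCl:Na3PO4 mole ratio is 6:2, so n(Na3PO4) = 0.005253 × 2/6 = 0.001751 mol.
Mass of Na3PO4 = 0.001751 mol × 163.94 g/mol = 0.2871 g.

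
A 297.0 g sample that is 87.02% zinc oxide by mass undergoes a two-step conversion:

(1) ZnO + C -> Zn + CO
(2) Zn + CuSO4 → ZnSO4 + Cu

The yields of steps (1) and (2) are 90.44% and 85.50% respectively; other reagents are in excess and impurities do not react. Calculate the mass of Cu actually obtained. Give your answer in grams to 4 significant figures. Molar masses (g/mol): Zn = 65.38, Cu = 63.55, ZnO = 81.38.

156.1 g

Pure ZnO = 297.0 × 0.8702 = 258.45 g.
n(ZnO) = 258.45 / 81.38 = 3.1758 mol.
Step 1 (ZnO:Zn = 1:1): theoretical n(Zn) = 3.1758 mol; at 90.44% yield, n(Zn) = 2.8722 mol.
Step 2 (Zn:Cu = 1:1): theoretical n(Cu) = 2.8722 mol, so theoretical mass = 2.8722 × 63.55 = 182.53 g.
At 85.50% yield, actual mass of Cu = 182.53 × 0.8550 = 156.06 g.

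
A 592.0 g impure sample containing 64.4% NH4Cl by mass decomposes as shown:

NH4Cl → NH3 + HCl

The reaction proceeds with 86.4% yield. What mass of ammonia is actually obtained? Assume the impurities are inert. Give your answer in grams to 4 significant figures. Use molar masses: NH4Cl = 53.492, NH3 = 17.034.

104.9 g

Pure NH4Cl available = 592.0 g × 0.644 = 381.25 g.
n(NH4Cl) = 381.25 g / 53.492 g/mol = 7.1272 mol.
From the equation the NH4Cl:NH3 mole ratio is 1:1, so n(NH3) = 7.1272 × 1/1 = 7.1272 mol.
Mass of NH3 = 7.1272 mol × 17.034 g/mol = 121.40 g.
Actual mass collected = 121.40 g × 0.864 = 104.89 g.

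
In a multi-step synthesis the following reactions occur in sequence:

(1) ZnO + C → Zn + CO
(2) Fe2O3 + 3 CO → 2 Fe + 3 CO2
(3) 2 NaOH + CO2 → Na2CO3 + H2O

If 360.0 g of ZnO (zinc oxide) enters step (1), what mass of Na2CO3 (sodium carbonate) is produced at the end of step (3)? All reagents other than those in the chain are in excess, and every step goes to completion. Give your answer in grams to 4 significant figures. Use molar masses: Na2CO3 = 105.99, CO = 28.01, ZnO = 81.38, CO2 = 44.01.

468.9 g

n(ZnO) = 360.0 / 81.38 = 4.4237 mol.
Reaction (1): ZnO→CO ratio 1:1 ⇒ n(CO) = 4.4237 mol.
Reaction (2): CO→CO2 ratio 3:3 ⇒ n(CO2) = 4.4237 mol.
Reaction (3): CO2→Na2CO3 ratio 1:1 ⇒ n(Na2CO3) = 4.4237 mol.
Mass of Na2CO3 = 4.4237 × 105.99 = 468.87 g.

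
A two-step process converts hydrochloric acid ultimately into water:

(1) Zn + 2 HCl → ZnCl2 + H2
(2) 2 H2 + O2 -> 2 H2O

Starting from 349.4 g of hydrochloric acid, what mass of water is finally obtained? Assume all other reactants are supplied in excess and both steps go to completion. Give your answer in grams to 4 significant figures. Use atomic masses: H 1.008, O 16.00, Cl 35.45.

86.33 g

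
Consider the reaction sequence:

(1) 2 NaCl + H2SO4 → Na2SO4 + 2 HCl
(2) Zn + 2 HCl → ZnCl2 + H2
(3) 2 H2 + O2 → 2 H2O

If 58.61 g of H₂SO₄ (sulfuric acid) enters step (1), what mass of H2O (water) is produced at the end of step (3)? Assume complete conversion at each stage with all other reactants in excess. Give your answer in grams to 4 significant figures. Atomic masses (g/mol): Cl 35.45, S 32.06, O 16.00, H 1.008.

10.77 g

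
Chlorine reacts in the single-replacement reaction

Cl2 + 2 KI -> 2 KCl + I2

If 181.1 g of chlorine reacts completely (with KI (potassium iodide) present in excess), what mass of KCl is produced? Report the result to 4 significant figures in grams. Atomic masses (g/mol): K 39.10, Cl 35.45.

M(Cl2) = 2(35.45) = 70.90 g/mol.
M(KCl) = 39.10 + 35.45 = 74.55 g/mol.
n(Cl2) = 181.10 g / 70.90 g/mol = 2.5543 mol.
From the equation the Cl2:KCl mole ratio is 1:2, so n(KCl) = 2.5543 × 2/1 = 5.1086 mol.
Mass of KCl = 5.1086 mol × 74.55 g/mol = 380.85 g.

380.8 g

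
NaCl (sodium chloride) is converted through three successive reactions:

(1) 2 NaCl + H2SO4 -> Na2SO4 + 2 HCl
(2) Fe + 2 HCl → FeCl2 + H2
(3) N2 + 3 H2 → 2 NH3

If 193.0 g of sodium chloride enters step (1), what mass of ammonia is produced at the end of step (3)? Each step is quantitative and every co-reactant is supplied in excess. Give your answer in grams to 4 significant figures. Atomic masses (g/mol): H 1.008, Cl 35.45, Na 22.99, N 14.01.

18.75 g

M(NaCl) = 22.99 + 35.45 = 58.44 g/mol.
M(NH3) = 14.01 + 3(1.008) = 17.034 g/mol.
n(NaCl) = 193.0 / 58.44 = 3.3025 mol.
Reaction (1): NaCl→HCl ratio 2:2 ⇒ n(HCl) = 3.3025 mol.
Reaction (2): HCl→H2 ratio 2:1 ⇒ n(H2) = 1.6513 mol.
Reaction (3): H2→NH3 ratio 3:2 ⇒ n(NH3) = 1.1008 mol.
Mass of NH3 = 1.1008 × 17.034 = 18.752 g.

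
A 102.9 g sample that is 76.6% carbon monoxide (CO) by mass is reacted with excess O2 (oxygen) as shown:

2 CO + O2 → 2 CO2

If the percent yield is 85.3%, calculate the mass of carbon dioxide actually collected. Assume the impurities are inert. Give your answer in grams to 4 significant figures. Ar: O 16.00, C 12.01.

Pure CO available = 102.9 g × 0.766 = 78.821 g.
M(CO) = 12.01 + 16.00 = 28.01 g/mol.
M(CO2) = 12.01 + 2(16.00) = 44.01 g/mol.
n(CO) = 78.821 g / 28.01 g/mol = 2.8140 mol.
From the equation the CO:CO2 mole ratio is 2:2, so n(CO2) = 2.8140 × 2/2 = 2.8140 mol.
Mass of CO2 = 2.8140 mol × 44.01 g/mol = 123.85 g.
Actual mass collected = 123.85 g × 0.853 = 105.64 g.

105.6 g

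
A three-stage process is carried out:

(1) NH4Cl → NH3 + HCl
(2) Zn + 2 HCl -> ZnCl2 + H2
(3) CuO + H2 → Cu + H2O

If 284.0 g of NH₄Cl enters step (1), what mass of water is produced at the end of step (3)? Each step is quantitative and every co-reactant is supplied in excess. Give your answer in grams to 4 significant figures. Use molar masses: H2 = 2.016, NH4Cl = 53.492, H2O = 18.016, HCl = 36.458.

n(NH4Cl) = 284.0 / 53.492 = 5.3092 mol.
Reaction (1): NH4Cl→HCl ratio 1:1 ⇒ n(HCl) = 5.3092 mol.
Reaction (2): HCl→H2 ratio 2:1 ⇒ n(H2) = 2.6546 mol.
Reaction (3): H2→H2O ratio 1:1 ⇒ n(H2O) = 2.6546 mol.
Mass of H2O = 2.6546 × 18.016 = 47.825 g.

47.83 g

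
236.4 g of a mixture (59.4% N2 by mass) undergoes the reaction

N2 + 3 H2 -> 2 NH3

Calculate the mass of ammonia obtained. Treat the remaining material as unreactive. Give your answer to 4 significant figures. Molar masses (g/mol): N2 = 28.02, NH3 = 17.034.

170.7 g

Mass of pure N2 = 236.4 g × 0.594 = 140.42 g.
n(N2) = 140.42 g / 28.02 g/mol = 5.0115 mol.
From the equation the N2:NH3 mole ratio is 1:2, so n(NH3) = 5.0115 × 2/1 = 10.023 mol.
Mass of NH3 = 10.023 mol × 17.034 g/mol = 170.73 g.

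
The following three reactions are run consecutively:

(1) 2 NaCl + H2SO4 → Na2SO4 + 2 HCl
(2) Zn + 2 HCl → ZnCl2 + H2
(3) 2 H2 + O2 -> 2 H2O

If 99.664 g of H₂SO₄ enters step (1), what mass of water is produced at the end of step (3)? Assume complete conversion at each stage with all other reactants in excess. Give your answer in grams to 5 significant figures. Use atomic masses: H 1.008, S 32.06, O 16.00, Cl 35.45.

M(H2SO4) = 2(1.008) + 32.06 + 4(16.00) = 98.076 g/mol.
M(H2O) = 2(1.008) + 16.00 = 18.016 g/mol.
n(H2SO4) = 99.664 / 98.076 = 1.01619 mol.
Reaction (1): H2SO4→HCl ratio 1:2 ⇒ n(HCl) = 2.03238 mol.
Reaction (2): HCl→H2 ratio 2:1 ⇒ n(H2) = 1.01619 mol.
Reaction (3): H2→H2O ratio 2:2 ⇒ n(H2O) = 1.01619 mol.
Mass of H2O = 1.01619 × 18.016 = 18.3077 g.

18.308 g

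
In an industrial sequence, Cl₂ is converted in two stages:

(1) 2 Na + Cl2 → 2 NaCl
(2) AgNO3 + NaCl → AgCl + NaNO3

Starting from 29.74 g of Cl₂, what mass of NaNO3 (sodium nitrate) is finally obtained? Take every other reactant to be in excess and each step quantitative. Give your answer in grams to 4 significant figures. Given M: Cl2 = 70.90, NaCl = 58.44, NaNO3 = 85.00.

71.31 g

n(Cl2) = 29.740 / 70.90 = 0.41946 mol.
Step 1 gives a 1:2 ratio of Cl2 to NaCl, so n(NaCl) = 0.83893 mol.
In step 2 the NaCl:NaNO3 ratio is 1:1, so n(NaNO3) = 0.83893 mol.
Mass of NaNO3 = 0.83893 × 85.00 = 71.309 g.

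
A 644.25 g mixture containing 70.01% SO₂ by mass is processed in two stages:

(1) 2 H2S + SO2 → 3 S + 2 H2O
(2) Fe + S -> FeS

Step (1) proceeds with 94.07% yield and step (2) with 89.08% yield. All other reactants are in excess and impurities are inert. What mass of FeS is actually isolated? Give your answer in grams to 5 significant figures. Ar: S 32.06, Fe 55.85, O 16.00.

Pure SO2 = 644.25 × 0.7001 = 451.039 g.
M(SO2) = 32.06 + 2(16.00) = 64.06 g/mol.
M(FeS) = 55.85 + 32.06 = 87.91 g/mol.
n(SO2) = 451.039 / 64.06 = 7.04089 mol.
Step 1 (SO2:S = 1:3): theoretical n(S) = 21.1227 mol; at 94.07% yield, n(S) = 19.8701 mol.
Step 2 (S:FeS = 1:1): theoretical n(FeS) = 19.8701 mol, so theoretical mass = 19.8701 × 87.91 = 1746.78 g.
At 89.08% yield, actual mass of FeS = 1746.78 × 0.8908 = 1556.03 g.

1556.0 g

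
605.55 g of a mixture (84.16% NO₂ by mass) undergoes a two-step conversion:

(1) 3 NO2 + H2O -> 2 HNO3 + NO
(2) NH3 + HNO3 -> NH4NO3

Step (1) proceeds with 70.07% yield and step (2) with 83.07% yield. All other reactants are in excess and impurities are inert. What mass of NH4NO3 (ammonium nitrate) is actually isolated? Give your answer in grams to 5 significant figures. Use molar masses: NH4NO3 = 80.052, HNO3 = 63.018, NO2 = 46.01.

344.08 g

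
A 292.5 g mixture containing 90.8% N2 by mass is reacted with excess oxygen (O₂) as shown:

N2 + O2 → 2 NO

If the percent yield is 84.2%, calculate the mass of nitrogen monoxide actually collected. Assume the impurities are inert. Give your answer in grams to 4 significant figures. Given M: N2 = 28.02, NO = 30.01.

479.0 g

Pure N2 available = 292.5 g × 0.908 = 265.59 g.
n(N2) = 265.59 g / 28.02 g/mol = 9.4786 mol.
From the equation the N2:NO mole ratio is 1:2, so n(NO) = 9.4786 × 2/1 = 18.957 mol.
Mass of NO = 18.957 mol × 30.01 g/mol = 568.90 g.
Actual mass collected = 568.90 g × 0.842 = 479.02 g.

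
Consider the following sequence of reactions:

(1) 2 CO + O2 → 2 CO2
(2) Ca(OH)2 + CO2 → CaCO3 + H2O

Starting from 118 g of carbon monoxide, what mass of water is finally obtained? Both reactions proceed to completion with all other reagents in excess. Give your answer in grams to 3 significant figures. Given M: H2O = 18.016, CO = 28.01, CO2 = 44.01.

75.9 g

n(CO) = 118.0 / 28.01 = 4.213 mol.
Step 1 gives a 2:2 ratio of CO to CO2, so n(CO2) = 4.213 mol.
In step 2 the CO2:H2O ratio is 1:1, so n(H2O) = 4.213 mol.
Mass of H2O = 4.213 × 18.016 = 75.90 g.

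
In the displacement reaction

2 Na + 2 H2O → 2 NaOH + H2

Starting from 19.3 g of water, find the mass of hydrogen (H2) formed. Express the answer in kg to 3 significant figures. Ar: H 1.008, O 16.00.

M(H2O) = 2(1.008) + 16.00 = 18.016 g/mol.
M(H2) = 2(1.008) = 2.016 g/mol.
n(H2O) = 19.30 g / 18.016 g/mol = 1.071 mol.
From the equation the H2O:H2 mole ratio is 2:1, so n(H2) = 1.071 × 1/2 = 0.5356 mol.
Mass of H2 = 0.5356 mol × 2.016 g/mol = 1.080 g.
Converting to kg: 1.080 g = 0.00108 kg.

0.00108 kg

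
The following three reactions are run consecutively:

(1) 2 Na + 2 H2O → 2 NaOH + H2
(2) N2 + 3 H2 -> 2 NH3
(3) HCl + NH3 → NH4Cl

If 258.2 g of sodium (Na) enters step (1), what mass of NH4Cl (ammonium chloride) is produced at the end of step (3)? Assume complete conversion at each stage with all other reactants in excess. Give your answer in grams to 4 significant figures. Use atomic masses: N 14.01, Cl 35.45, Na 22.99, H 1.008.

200.3 g

M(Na) = 22.99 g/mol.
M(NH4Cl) = 14.01 + 4(1.008) + 35.45 = 53.492 g/mol.
n(Na) = 258.2 / 22.99 = 11.231 mol.
Reaction (1): Na→H2 ratio 2:1 ⇒ n(H2) = 5.6155 mol.
Reaction (2): H2→NH3 ratio 3:2 ⇒ n(NH3) = 3.7437 mol.
Reaction (3): NH3→NH4Cl ratio 1:1 ⇒ n(NH4Cl) = 3.7437 mol.
Mass of NH4Cl = 3.7437 × 53.492 = 200.26 g.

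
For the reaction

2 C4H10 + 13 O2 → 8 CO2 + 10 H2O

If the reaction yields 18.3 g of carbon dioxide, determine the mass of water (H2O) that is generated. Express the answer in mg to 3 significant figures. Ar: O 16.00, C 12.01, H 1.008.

M(CO2) = 12.01 + 2(16.00) = 44.01 g/mol.
M(H2O) = 2(1.008) + 16.00 = 18.016 g/mol.
n(CO2) = 18.30 g / 44.01 g/mol = 0.4158 mol.
From the equation the CO2:H2O mole ratio is 8:10, so n(H2O) = 0.4158 × 10/8 = 0.5198 mol.
Mass of H2O = 0.5198 mol × 18.016 g/mol = 9.364 g.
Converting to mg: 9.364 g = 9360 mg.

9360 mg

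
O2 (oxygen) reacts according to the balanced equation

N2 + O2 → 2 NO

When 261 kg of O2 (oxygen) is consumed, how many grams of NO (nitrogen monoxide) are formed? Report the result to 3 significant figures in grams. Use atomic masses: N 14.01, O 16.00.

M(O2) = 2(16.00) = 32.00 g/mol.
M(NO) = 14.01 + 16.00 = 30.01 g/mol.
Convert: 261 kg = 261000 g.
n(O2) = 261000 g / 32.00 g/mol = 8156 mol.
From the equation the O2:NO mole ratio is 1:2, so n(NO) = 8156 × 2/1 = 16310 mol.
Mass of NO = 16310 mol × 30.01 g/mol = 489500 g.

490000 g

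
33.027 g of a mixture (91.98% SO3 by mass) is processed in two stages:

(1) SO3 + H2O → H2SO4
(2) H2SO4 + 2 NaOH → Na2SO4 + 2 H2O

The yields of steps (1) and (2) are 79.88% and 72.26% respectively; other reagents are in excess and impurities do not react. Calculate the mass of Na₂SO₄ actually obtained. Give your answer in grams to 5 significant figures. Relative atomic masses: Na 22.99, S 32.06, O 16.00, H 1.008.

Pure SO3 = 33.027 × 0.9198 = 30.3782 g.
M(SO3) = 32.06 + 3(16.00) = 80.06 g/mol.
M(Na2SO4) = 2(22.99) + 32.06 + 4(16.00) = 142.04 g/mol.
n(SO3) = 30.3782 / 80.06 = 0.379443 mol.
Step 1 (SO3:H2SO4 = 1:1): theoretical n(H2SO4) = 0.379443 mol; at 79.88% yield, n(H2SO4) = 0.303099 mol.
Step 2 (H2SO4:Na2SO4 = 1:1): theoretical n(Na2SO4) = 0.303099 mol, so theoretical mass = 0.303099 × 142.04 = 43.0522 g.
At 72.26% yield, actual mass of Na2SO4 = 43.0522 × 0.7226 = 31.1095 g.

31.110 g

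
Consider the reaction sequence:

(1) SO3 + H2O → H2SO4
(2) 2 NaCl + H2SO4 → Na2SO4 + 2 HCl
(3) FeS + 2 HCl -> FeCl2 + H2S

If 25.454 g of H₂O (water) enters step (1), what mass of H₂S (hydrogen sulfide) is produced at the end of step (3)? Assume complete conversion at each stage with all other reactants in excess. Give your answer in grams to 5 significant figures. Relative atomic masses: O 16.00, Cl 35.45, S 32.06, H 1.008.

M(H2O) = 2(1.008) + 16.00 = 18.016 g/mol.
M(H2S) = 2(1.008) + 32.06 = 34.076 g/mol.
n(H2O) = 25.454 / 18.016 = 1.41286 mol.
Reaction (1): H2O→H2SO4 ratio 1:1 ⇒ n(H2SO4) = 1.41286 mol.
Reaction (2): H2SO4→HCl ratio 1:2 ⇒ n(HCl) = 2.82571 mol.
Reaction (3): HCl→H2S ratio 2:1 ⇒ n(H2S) = 1.41286 mol.
Mass of H2S = 1.41286 × 34.076 = 48.1445 g.

48.144 g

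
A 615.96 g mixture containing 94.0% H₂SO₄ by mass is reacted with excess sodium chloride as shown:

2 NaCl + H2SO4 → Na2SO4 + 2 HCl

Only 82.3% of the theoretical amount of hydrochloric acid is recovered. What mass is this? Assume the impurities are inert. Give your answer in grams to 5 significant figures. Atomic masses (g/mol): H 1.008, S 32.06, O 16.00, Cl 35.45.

Pure H2SO4 available = 615.96 g × 0.940 = 579.002 g.
M(H2SO4) = 2(1.008) + 32.06 + 4(16.00) = 98.076 g/mol.
M(HCl) = 1.008 + 35.45 = 36.458 g/mol.
n(H2SO4) = 579.002 g / 98.076 g/mol = 5.90361 mol.
From the equation the H2SO4:HCl mole ratio is 1:2, so n(HCl) = 5.90361 × 2/1 = 11.8072 mol.
Mass of HCl = 11.8072 mol × 36.458 g/mol = 430.468 g.
Actual mass collected = 430.468 g × 0.823 = 354.275 g.

354.27 g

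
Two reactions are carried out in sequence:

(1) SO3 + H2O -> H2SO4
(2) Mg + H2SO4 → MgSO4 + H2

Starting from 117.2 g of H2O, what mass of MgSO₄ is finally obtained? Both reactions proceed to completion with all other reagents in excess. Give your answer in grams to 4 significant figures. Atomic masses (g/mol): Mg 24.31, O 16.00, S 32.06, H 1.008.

783.0 g

M(H2O) = 2(1.008) + 16.00 = 18.016 g/mol.
M(MgSO4) = 24.31 + 32.06 + 4(16.00) = 120.37 g/mol.
n(H2O) = 117.20 / 18.016 = 6.5053 mol.
Step 1 gives a 1:1 ratio of H2O to H2SO4, so n(H2SO4) = 6.5053 mol.
In step 2 the H2SO4:MgSO4 ratio is 1:1, so n(MgSO4) = 6.5053 mol.
Mass of MgSO4 = 6.5053 × 120.37 = 783.05 g.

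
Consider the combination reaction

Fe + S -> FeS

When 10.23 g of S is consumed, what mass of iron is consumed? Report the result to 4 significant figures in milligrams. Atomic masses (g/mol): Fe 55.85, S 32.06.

17820 mg

M(S) = 32.06 g/mol.
M(Fe) = 55.85 g/mol.
n(S) = 10.230 g / 32.06 g/mol = 0.31909 mol.
From the equation the S:Fe mole ratio is 1:1, so n(Fe) = 0.31909 × 1/1 = 0.31909 mol.
Mass of Fe = 0.31909 mol × 55.85 g/mol = 17.821 g.
Converting to mg: 17.821 g = 17820 mg.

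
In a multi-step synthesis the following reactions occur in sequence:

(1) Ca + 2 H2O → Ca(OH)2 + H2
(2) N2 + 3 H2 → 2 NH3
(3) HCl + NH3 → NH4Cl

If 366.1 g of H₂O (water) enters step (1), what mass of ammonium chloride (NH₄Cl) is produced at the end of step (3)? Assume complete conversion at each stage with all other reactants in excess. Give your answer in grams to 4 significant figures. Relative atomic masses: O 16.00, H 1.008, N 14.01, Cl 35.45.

362.3 g

M(H2O) = 2(1.008) + 16.00 = 18.016 g/mol.
M(NH4Cl) = 14.01 + 4(1.008) + 35.45 = 53.492 g/mol.
n(H2O) = 366.1 / 18.016 = 20.321 mol.
Reaction (1): H2O→H2 ratio 2:1 ⇒ n(H2) = 10.160 mol.
Reaction (2): H2→NH3 ratio 3:2 ⇒ n(NH3) = 6.7736 mol.
Reaction (3): NH3→NH4Cl ratio 1:1 ⇒ n(NH4Cl) = 6.7736 mol.
Mass of NH4Cl = 6.7736 × 53.492 = 362.33 g.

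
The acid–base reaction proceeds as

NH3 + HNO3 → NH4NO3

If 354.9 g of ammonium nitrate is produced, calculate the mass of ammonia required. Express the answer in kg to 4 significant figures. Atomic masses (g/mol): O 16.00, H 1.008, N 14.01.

M(NH4NO3) = 2(14.01) + 4(1.008) + 3(16.00) = 80.052 g/mol.
M(NH3) = 14.01 + 3(1.008) = 17.034 g/mol.
n(NH4NO3) = 354.90 g / 80.052 g/mol = 4.4334 mol.
From the equation the NH4NO3:NH3 mole ratio is 1:1, so n(NH3) = 4.4334 × 1/1 = 4.4334 mol.
Mass of NH3 = 4.4334 mol × 17.034 g/mol = 75.518 g.
Converting to kg: 75.518 g = 0.07552 kg.

0.07552 kg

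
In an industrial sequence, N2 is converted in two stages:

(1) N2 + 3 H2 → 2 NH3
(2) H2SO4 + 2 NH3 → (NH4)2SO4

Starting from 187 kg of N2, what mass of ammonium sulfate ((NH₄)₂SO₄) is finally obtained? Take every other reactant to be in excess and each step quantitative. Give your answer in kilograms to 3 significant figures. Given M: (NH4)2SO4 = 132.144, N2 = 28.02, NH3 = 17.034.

882 kg

187 kg = 187000 g.
n(N2) = 187000 / 28.02 = 6674 mol.
Step 1 gives a 1:2 ratio of N2 to NH3, so n(NH3) = 13350 mol.
In step 2 the NH3:(NH4)2SO4 ratio is 2:1, so n((NH4)2SO4) = 6674 mol.
Mass of (NH4)2SO4 = 6674 × 132.144 = 881900 g = 882 kg.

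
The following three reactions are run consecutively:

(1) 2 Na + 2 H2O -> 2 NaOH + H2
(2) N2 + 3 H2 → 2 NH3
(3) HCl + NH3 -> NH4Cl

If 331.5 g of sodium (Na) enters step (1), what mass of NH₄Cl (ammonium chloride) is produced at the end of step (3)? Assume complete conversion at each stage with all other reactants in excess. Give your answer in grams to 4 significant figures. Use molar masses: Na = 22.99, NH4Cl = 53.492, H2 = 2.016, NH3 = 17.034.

257.1 g

n(Na) = 331.5 / 22.99 = 14.419 mol.
Reaction (1): Na→H2 ratio 2:1 ⇒ n(H2) = 7.2097 mol.
Reaction (2): H2→NH3 ratio 3:2 ⇒ n(NH3) = 4.8064 mol.
Reaction (3): NH3→NH4Cl ratio 1:1 ⇒ n(NH4Cl) = 4.8064 mol.
Mass of NH4Cl = 4.8064 × 53.492 = 257.11 g.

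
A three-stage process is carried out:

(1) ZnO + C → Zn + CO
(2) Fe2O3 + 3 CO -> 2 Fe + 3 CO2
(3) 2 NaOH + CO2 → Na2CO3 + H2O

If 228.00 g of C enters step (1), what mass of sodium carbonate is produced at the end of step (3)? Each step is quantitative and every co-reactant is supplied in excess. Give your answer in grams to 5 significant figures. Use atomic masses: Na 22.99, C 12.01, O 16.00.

M(C) = 12.01 g/mol.
M(Na2CO3) = 2(22.99) + 12.01 + 3(16.00) = 105.99 g/mol.
n(C) = 228.00 / 12.01 = 18.9842 mol.
Reaction (1): C→CO ratio 1:1 ⇒ n(CO) = 18.9842 mol.
Reaction (2): CO→CO2 ratio 3:3 ⇒ n(CO2) = 18.9842 mol.
Reaction (3): CO2→Na2CO3 ratio 1:1 ⇒ n(Na2CO3) = 18.9842 mol.
Mass of Na2CO3 = 18.9842 × 105.99 = 2012.13 g.

2012.1 g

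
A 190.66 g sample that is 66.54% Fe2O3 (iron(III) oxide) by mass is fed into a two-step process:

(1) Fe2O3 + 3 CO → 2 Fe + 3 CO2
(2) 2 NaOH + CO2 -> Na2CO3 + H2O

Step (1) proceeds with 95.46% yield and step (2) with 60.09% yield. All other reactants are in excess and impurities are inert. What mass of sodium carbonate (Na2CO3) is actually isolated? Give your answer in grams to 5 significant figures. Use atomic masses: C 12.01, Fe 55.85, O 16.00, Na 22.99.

144.89 g

Pure Fe2O3 = 190.66 × 0.6654 = 126.865 g.
M(Fe2O3) = 2(55.85) + 3(16.00) = 159.70 g/mol.
M(Na2CO3) = 2(22.99) + 12.01 + 3(16.00) = 105.99 g/mol.
n(Fe2O3) = 126.865 / 159.70 = 0.794397 mol.
Step 1 (Fe2O3:CO2 = 1:3): theoretical n(CO2) = 2.38319 mol; at 95.46% yield, n(CO2) = 2.27499 mol.
Step 2 (CO2:Na2CO3 = 1:1): theoretical n(Na2CO3) = 2.27499 mol, so theoretical mass = 2.27499 × 105.99 = 241.127 g.
At 60.09% yield, actual mass of Na2CO3 = 241.127 × 0.6009 = 144.893 g.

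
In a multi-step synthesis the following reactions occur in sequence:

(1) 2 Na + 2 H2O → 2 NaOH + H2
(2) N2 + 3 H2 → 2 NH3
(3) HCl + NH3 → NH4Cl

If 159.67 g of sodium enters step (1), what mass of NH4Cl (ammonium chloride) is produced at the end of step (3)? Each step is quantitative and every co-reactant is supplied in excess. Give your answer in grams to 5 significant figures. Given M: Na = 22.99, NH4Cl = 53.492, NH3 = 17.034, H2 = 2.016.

123.84 g

n(Na) = 159.67 / 22.99 = 6.94519 mol.
Reaction (1): Na→H2 ratio 2:1 ⇒ n(H2) = 3.47260 mol.
Reaction (2): H2→NH3 ratio 3:2 ⇒ n(NH3) = 2.31506 mol.
Reaction (3): NH3→NH4Cl ratio 1:1 ⇒ n(NH4Cl) = 2.31506 mol.
Mass of NH4Cl = 2.31506 × 53.492 = 123.837 g.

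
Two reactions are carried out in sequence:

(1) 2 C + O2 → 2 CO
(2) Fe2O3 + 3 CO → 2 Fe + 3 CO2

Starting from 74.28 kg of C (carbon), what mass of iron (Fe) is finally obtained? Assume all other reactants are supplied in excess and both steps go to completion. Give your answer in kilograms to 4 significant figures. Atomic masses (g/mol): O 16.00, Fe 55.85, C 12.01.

230.3 kg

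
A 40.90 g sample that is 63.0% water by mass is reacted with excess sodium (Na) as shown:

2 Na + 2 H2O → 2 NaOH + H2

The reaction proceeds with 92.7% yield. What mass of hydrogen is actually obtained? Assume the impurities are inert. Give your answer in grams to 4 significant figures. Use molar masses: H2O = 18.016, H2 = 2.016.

Pure H2O available = 40.90 g × 0.630 = 25.767 g.
n(H2O) = 25.767 g / 18.016 g/mol = 1.4302 mol.
From the equation the H2O:H2 mole ratio is 2:1, so n(H2) = 1.4302 × 1/2 = 0.71511 mol.
Mass of H2 = 0.71511 mol × 2.016 g/mol = 1.4417 g.
Actual mass collected = 1.4417 g × 0.927 = 1.3364 g.

1.336 g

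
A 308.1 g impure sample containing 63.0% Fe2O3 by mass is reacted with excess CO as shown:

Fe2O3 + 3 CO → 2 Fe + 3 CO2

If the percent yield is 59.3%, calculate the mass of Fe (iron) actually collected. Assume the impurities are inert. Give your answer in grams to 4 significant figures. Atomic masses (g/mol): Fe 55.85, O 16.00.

80.51 g

Pure Fe2O3 available = 308.1 g × 0.630 = 194.10 g.
M(Fe2O3) = 2(55.85) + 3(16.00) = 159.70 g/mol.
M(Fe) = 55.85 g/mol.
n(Fe2O3) = 194.10 g / 159.70 g/mol = 1.2154 mol.
From the equation the Fe2O3:Fe mole ratio is 1:2, so n(Fe) = 1.2154 × 2/1 = 2.4308 mol.
Mass of Fe = 2.4308 mol × 55.85 g/mol = 135.76 g.
Actual mass collected = 135.76 g × 0.593 = 80.507 g.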